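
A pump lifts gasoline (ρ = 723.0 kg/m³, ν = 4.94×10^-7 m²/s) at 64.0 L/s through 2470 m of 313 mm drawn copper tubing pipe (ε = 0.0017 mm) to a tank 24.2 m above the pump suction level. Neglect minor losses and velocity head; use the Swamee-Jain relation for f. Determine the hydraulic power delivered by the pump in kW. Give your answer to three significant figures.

V = 4Q/(πD²) = 0.8318 m/s; Re = 5.27×10^5; ε/D = 5.43×10^-6; f = 0.01306
h_f = f(L/D)V²/2g = 3.634 m
Total head H = z + h_f = 24.2 + 3.634 = 27.83 m
P_hyd = ρgQH = 723.0·9.81·0.0640·27.83 = 12.63 kW

P_hyd ≈ 12.6 kW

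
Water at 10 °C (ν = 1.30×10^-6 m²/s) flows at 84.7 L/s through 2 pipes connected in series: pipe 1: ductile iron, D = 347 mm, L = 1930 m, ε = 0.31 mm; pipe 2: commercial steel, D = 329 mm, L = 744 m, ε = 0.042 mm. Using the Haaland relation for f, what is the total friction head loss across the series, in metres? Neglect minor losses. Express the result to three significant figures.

Pipe 1: V = 0.8956 m/s, Re = 2.39×10^5, ε/D = 8.93×10^-4, f = 0.02028, h_1 = f(L/D)V²/2g = 4.611 m
Pipe 2: V = 0.9963 m/s, Re = 2.52×10^5, ε/D = 1.28×10^-4, f = 0.01584, h_2 = f(L/D)V²/2g = 1.812 m
Series → Q common, losses add: H = Σh = 6.423 m

H ≈ 6.42 m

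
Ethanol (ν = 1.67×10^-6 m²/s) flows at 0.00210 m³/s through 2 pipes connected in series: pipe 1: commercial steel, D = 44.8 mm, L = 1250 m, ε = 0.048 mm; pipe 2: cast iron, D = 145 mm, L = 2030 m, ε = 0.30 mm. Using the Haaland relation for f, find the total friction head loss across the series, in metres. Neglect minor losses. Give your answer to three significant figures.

Pipe 1: V = 1.332 m/s, Re = 3.57×10^4, ε/D = 0.00107, f = 0.02510, h_1 = f(L/D)V²/2g = 63.34 m
Pipe 2: V = 0.1272 m/s, Re = 1.10×10^4, ε/D = 0.00207, f = 0.03295, h_2 = f(L/D)V²/2g = 0.3803 m
Series → Q common, losses add: H = Σh = 63.72 m

H ≈ 63.7 m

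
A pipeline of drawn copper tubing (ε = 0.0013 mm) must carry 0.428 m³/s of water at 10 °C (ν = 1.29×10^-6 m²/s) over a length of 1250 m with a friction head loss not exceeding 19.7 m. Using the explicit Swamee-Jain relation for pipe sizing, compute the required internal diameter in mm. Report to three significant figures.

D ≈ 411 mm

Swamee-Jain (Type III): D = 0.66·[ε^1.25·(LQ²/(gh_f))^4.75 + ν·Q^9.4·(L/(gh_f))^5.2]^0.04
LQ²/(gh_f) = 1.185; L/(gh_f) = 6.468
Term 1 = ε^1.25·(…)^4.75 = 9.82×10^-8; Term 2 = ν·Q^9.4·(…)^5.2 = 7.28×10^-6
D = 0.66·(9.82×10^-8 + 7.28×10^-6)^0.04 = 0.4114 m = 411 mm
Check: V = 3.22 m/s, Re = 1.03×10^6, f = 0.01164, h_f = 18.7 m ≈ 19.7 m ✓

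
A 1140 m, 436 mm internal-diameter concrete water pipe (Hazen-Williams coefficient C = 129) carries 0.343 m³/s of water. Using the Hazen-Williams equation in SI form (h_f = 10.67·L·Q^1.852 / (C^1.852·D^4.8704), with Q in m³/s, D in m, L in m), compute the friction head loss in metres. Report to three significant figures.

h_f = 10.67·1140·0.343^1.852 / (129^1.852·0.436^4.8704) = 11.79 m

h_f ≈ 11.8 m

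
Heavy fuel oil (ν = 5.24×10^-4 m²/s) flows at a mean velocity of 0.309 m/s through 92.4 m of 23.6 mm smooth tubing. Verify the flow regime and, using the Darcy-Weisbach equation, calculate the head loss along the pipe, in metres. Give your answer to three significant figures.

h_f ≈ 87.6 m

Re = VD/ν = 0.309·0.02360/5.24×10^-4 = 13.9 → laminar (Re < 2300)
f = 64/Re = 4.599
h_f = f(L/D)V²/(2g) = 4.599·(92.4/0.02360)·0.309²/(2·9.81) = 87.62 m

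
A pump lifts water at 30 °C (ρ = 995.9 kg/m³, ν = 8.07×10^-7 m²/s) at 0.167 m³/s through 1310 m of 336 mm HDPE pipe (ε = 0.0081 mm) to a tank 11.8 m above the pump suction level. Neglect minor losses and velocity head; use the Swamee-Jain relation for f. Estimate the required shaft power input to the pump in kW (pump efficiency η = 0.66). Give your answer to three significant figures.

P_shaft ≈ 51.1 kW

V = 4Q/(πD²) = 1.883 m/s; Re = 7.84×10^5; ε/D = 2.41×10^-5; f = 0.01259
h_f = f(L/D)V²/2g = 8.873 m
Total head H = z + h_f = 11.8 + 8.873 = 20.67 m
P_hyd = ρgQH = 995.9·9.81·0.167·20.67 = 33.73 kW
P_shaft = P_hyd/η = 33.73/0.66 = 51.11 kW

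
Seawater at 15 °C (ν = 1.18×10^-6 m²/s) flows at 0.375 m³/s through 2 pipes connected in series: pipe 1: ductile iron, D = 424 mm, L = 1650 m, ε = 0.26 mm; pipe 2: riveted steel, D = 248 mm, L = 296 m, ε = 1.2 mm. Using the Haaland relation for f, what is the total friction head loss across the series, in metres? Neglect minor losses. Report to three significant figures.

H ≈ 136 m

Pipe 1: V = 2.656 m/s, Re = 9.54×10^5, ε/D = 6.13×10^-4, f = 0.01792, h_1 = f(L/D)V²/2g = 25.08 m
Pipe 2: V = 7.763 m/s, Re = 1.63×10^6, ε/D = 0.00484, f = 0.03018, h_2 = f(L/D)V²/2g = 110.7 m
Series → Q common, losses add: H = Σh = 135.7 m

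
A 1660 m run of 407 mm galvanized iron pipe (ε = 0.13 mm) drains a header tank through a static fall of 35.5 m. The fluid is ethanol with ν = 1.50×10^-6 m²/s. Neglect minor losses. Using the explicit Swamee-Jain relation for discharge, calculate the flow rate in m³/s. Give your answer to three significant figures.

Q ≈ 0.426 m³/s

Swamee-Jain (Type II): Q = -0.965·√(gD⁵h_f/L)·ln[ε/(3.7D) + √(3.17ν²L/(gD³h_f))]
√(gD⁵h_f/L) = √(9.81·0.407⁵·35.5/1660) = 0.04840
ε/(3.7D) = 8.63×10^-5; √(3.17ν²L/(gD³h_f)) = 2.25×10^-5
Q = -0.965·0.04840·ln(1.088×10^-4) = 0.4263 m³/s
Check: V = 3.28 m/s, Re = 8.89×10^5, f = 0.01601, h_f = 35.7 m ≈ 35.5 m ✓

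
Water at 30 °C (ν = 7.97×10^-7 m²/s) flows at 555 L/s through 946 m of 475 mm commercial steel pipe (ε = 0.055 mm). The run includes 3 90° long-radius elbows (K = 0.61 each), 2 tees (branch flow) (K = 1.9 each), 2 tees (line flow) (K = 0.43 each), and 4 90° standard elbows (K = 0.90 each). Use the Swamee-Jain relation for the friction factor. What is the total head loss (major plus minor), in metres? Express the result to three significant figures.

V = 4Q/(πD²) = 3.132 m/s; V²/2g = 0.5000 m
Re = 1.87×10^6, ε/D = 1.16×10^-4 → f = 0.01319 (Swamee-Jain)
Major: h_f = f(L/D)·V²/2g = 0.01319·1992·0.5000 = 13.13 m
Minor: ΣK = 10.1; h_m = ΣK·V²/2g = 5.045 m
Total H_L = 13.13 + 5.045 = 18.18 m

H_L ≈ 18.2 m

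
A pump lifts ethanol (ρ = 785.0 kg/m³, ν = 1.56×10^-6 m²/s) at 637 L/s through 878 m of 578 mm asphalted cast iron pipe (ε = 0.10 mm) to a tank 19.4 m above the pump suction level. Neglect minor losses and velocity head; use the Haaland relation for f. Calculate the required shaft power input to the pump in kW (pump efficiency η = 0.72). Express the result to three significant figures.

P_shaft ≈ 177 kW

V = 4Q/(πD²) = 2.428 m/s; Re = 8.99×10^5; ε/D = 1.73×10^-4; f = 0.01438
h_f = f(L/D)V²/2g = 6.562 m
Total head H = z + h_f = 19.4 + 6.562 = 25.96 m
P_hyd = ρgQH = 785.0·9.81·0.637·25.96 = 127.4 kW
P_shaft = P_hyd/η = 127.4/0.72 = 176.9 kW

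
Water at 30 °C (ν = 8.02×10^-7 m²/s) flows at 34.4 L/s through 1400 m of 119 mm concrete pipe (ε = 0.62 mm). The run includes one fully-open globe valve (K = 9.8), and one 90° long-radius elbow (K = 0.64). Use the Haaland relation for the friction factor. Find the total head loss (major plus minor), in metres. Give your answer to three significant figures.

H_L ≈ 183 m

V = 4Q/(πD²) = 3.093 m/s; V²/2g = 0.4876 m
Re = 4.59×10^5, ε/D = 0.00521 → f = 0.03100 (Haaland)
Major: h_f = f(L/D)·V²/2g = 0.03100·11765·0.4876 = 177.8 m
Minor: ΣK = 10.4; h_m = ΣK·V²/2g = 5.090 m
Total H_L = 177.8 + 5.090 = 182.9 m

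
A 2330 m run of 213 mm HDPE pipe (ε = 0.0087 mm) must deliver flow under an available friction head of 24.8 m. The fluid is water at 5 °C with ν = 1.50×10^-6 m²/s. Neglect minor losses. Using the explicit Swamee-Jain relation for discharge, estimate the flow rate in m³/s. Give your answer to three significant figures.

Swamee-Jain (Type II): Q = -0.965·√(gD⁵h_f/L)·ln[ε/(3.7D) + √(3.17ν²L/(gD³h_f))]
√(gD⁵h_f/L) = √(9.81·0.213⁵·24.8/2330) = 0.006766
ε/(3.7D) = 1.10×10^-5; √(3.17ν²L/(gD³h_f)) = 8.41×10^-5
Q = -0.965·0.006766·ln(9.511×10^-5) = 0.06046 m³/s
Check: V = 1.70 m/s, Re = 2.41×10^5, f = 0.01539, h_f = 24.7 m ≈ 24.8 m ✓

Q ≈ 0.0605 m³/s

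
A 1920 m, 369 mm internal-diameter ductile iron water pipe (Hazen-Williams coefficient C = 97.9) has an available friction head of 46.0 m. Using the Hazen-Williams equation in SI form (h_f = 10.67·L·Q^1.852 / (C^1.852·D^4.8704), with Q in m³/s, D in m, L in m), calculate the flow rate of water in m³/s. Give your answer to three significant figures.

Q ≈ 0.264 m³/s

Rearranging: Q = [h_f·C^1.852·D^4.8704 / (10.67·L)]^(1/1.852)
Q = [46.0·97.9^1.852·0.369^4.8704 / (10.67·1920)]^0.540 = 0.2642 m³/s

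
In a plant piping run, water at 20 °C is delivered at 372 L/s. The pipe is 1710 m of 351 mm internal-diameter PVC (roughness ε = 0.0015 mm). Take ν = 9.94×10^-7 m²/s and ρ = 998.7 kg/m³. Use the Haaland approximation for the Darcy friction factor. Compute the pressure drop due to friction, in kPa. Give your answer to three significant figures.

Δp ≈ 399 kPa

V = 4Q/(πD²) = 4·0.372/(π·0.351²) = 3.844 m/s
Re = VD/ν = 3.844·0.351/9.94×10^-7 = 1.36×10^6 → turbulent
ε/D = 0.0015/351 = 4.27×10^-6
Haaland: f = 0.01110
h_f = f(L/D)V²/(2g) = 0.01110·(1710/0.351)·3.844²/(2·9.81) = 40.75 m
Δp = ρg·h_f = 998.7·9.81·40.75 = 399.2 kPa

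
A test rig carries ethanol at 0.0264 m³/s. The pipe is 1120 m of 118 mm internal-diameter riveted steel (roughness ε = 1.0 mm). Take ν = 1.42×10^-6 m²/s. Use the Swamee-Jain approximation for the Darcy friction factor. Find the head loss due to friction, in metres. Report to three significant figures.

V = 4Q/(πD²) = 4·0.0264/(π·0.118²) = 2.414 m/s
Re = VD/ν = 2.414·0.118/1.42×10^-6 = 2.01×10^5 → turbulent
ε/D = 1.0/118 = 0.00847
Swamee-Jain: f = 0.03636
h_f = f(L/D)V²/(2g) = 0.03636·(1120/0.118)·2.414²/(2·9.81) = 102.5 m

h_f ≈ 103 m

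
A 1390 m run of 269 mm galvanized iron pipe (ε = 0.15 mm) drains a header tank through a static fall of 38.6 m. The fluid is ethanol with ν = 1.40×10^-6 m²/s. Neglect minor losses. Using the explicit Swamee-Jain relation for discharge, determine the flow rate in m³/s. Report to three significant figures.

Swamee-Jain (Type II): Q = -0.965·√(gD⁵h_f/L)·ln[ε/(3.7D) + √(3.17ν²L/(gD³h_f))]
√(gD⁵h_f/L) = √(9.81·0.269⁵·38.6/1390) = 0.01959
ε/(3.7D) = 1.51×10^-4; √(3.17ν²L/(gD³h_f)) = 3.42×10^-5
Q = -0.965·0.01959·ln(1.849×10^-4) = 0.1625 m³/s
Check: V = 2.86 m/s, Re = 5.49×10^5, f = 0.01805, h_f = 38.9 m ≈ 38.6 m ✓

Q ≈ 0.162 m³/s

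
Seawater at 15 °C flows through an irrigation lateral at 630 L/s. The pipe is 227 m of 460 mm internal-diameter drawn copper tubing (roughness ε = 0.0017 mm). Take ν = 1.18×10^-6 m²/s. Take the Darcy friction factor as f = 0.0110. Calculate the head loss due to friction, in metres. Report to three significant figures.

V = 4Q/(πD²) = 4·0.630/(π·0.460²) = 3.791 m/s
h_f = f(L/D)V²/(2g) = 0.01100·(227/0.460)·3.791²/(2·9.81) = 3.976 m

h_f ≈ 3.98 m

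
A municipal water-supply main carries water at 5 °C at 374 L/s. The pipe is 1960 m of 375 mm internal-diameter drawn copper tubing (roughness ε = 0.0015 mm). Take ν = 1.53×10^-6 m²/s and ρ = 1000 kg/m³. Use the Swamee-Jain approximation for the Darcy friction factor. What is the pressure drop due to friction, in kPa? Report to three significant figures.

V = 4Q/(πD²) = 4·0.374/(π·0.375²) = 3.386 m/s
Re = VD/ν = 3.386·0.375/1.53×10^-6 = 8.30×10^5 → turbulent
ε/D = 0.0015/375 = 4.00×10^-6
Swamee-Jain: f = 0.01207
h_f = f(L/D)V²/(2g) = 0.01207·(1960/0.375)·3.386²/(2·9.81) = 36.87 m
Δp = ρg·h_f = 1000·9.81·36.87 = 361.7 kPa

Δp ≈ 362 kPa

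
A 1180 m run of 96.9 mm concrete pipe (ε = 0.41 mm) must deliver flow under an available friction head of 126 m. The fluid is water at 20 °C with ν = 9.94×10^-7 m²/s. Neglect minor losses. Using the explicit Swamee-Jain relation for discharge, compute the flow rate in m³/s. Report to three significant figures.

Q ≈ 0.0194 m³/s

Swamee-Jain (Type II): Q = -0.965·√(gD⁵h_f/L)·ln[ε/(3.7D) + √(3.17ν²L/(gD³h_f))]
√(gD⁵h_f/L) = √(9.81·0.0969⁵·126/1180) = 0.002991
ε/(3.7D) = 0.00114; √(3.17ν²L/(gD³h_f)) = 5.73×10^-5
Q = -0.965·0.002991·ln(0.001201) = 0.01941 m³/s
Check: V = 2.63 m/s, Re = 2.57×10^5, f = 0.02946, h_f = 127 m ≈ 126 m ✓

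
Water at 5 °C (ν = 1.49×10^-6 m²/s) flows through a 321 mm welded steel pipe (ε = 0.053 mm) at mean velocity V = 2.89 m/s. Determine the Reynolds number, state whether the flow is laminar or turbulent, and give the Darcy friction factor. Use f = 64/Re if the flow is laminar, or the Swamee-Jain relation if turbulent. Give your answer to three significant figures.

Re = VD/ν = 2.890·0.321/1.49×10^-6 = 6.23×10^5
Re > 4000 → turbulent; ε/D = 1.65×10^-4
Swamee-Jain: f = 0.01488

Re ≈ 6.23×10^5; turbulent; f ≈ 0.0149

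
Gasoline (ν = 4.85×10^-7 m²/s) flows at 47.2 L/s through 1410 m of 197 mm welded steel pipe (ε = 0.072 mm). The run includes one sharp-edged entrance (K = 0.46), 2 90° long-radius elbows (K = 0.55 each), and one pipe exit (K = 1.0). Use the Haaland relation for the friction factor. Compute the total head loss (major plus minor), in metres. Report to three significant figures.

H_L ≈ 14.7 m

V = 4Q/(πD²) = 1.549 m/s; V²/2g = 0.1222 m
Re = 6.29×10^5, ε/D = 3.65×10^-4 → f = 0.01646 (Haaland)
Major: h_f = f(L/D)·V²/2g = 0.01646·7157·0.1222 = 14.40 m
Minor: ΣK = 2.56; h_m = ΣK·V²/2g = 0.3129 m
Total H_L = 14.40 + 0.3129 = 14.71 m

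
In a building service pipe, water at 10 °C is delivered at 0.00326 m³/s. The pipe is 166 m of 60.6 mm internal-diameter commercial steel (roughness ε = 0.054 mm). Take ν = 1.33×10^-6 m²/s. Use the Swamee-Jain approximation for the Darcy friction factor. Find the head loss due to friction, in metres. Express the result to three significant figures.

h_f ≈ 4.24 m

V = 4Q/(πD²) = 4·0.00326/(π·0.0606²) = 1.130 m/s
Re = VD/ν = 1.130·0.0606/1.33×10^-6 = 5.15×10^4 → turbulent
ε/D = 0.054/60.6 = 8.91×10^-4
Swamee-Jain: f = 0.02376
h_f = f(L/D)V²/(2g) = 0.02376·(166/0.0606)·1.130²/(2·9.81) = 4.238 m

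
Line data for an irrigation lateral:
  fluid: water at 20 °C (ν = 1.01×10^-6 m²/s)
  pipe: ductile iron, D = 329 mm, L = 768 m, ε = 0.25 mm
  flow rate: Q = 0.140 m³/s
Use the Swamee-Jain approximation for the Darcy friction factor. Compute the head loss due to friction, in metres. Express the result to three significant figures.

V = 4Q/(πD²) = 4·0.140/(π·0.329²) = 1.647 m/s
Re = VD/ν = 1.647·0.329/1.01×10^-6 = 5.36×10^5 → turbulent
ε/D = 0.25/329 = 7.60×10^-4
Swamee-Jain: f = 0.01918
h_f = f(L/D)V²/(2g) = 0.01918·(768/0.329)·1.647²/(2·9.81) = 6.189 m

h_f ≈ 6.19 m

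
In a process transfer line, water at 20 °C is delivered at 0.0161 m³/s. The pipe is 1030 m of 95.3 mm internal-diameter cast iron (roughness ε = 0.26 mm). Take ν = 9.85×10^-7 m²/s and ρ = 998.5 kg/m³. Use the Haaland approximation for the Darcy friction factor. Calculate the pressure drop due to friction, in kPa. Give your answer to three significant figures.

V = 4Q/(πD²) = 4·0.0161/(π·0.0953²) = 2.257 m/s
Re = VD/ν = 2.257·0.0953/9.85×10^-7 = 2.18×10^5 → turbulent
ε/D = 0.26/95.3 = 0.00273
Haaland: f = 0.02612
h_f = f(L/D)V²/(2g) = 0.02612·(1030/0.0953)·2.257²/(2·9.81) = 73.30 m
Δp = ρg·h_f = 998.5·9.81·73.30 = 718.0 kPa

Δp ≈ 718 kPa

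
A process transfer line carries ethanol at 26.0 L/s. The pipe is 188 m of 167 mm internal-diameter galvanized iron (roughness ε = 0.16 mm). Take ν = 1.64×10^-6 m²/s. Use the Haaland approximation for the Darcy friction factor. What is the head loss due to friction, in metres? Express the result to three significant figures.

h_f ≈ 1.74 m

V = 4Q/(πD²) = 4·0.0260/(π·0.167²) = 1.187 m/s
Re = VD/ν = 1.187·0.167/1.64×10^-6 = 1.21×10^5 → turbulent
ε/D = 0.16/167 = 9.58×10^-4
Haaland: f = 0.02147
h_f = f(L/D)V²/(2g) = 0.02147·(188/0.167)·1.187²/(2·9.81) = 1.735 m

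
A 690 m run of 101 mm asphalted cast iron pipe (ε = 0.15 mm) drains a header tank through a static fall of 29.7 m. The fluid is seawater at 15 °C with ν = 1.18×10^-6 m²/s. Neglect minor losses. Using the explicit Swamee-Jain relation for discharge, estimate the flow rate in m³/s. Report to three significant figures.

Q ≈ 0.0154 m³/s

Swamee-Jain (Type II): Q = -0.965·√(gD⁵h_f/L)·ln[ε/(3.7D) + √(3.17ν²L/(gD³h_f))]
√(gD⁵h_f/L) = √(9.81·0.101⁵·29.7/690) = 0.002107
ε/(3.7D) = 4.01×10^-4; √(3.17ν²L/(gD³h_f)) = 1.01×10^-4
Q = -0.965·0.002107·ln(5.021×10^-4) = 0.01544 m³/s
Check: V = 1.93 m/s, Re = 1.65×10^5, f = 0.02315, h_f = 29.9 m ≈ 29.7 m ✓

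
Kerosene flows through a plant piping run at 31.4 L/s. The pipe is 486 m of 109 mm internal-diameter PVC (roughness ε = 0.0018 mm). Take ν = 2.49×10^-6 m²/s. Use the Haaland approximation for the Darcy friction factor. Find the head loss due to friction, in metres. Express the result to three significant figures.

h_f ≈ 42.6 m

V = 4Q/(πD²) = 4·0.0314/(π·0.109²) = 3.365 m/s
Re = VD/ν = 3.365·0.109/2.49×10^-6 = 1.47×10^5 → turbulent
ε/D = 0.0018/109 = 1.65×10^-5
Haaland: f = 0.01655
h_f = f(L/D)V²/(2g) = 0.01655·(486/0.109)·3.365²/(2·9.81) = 42.58 m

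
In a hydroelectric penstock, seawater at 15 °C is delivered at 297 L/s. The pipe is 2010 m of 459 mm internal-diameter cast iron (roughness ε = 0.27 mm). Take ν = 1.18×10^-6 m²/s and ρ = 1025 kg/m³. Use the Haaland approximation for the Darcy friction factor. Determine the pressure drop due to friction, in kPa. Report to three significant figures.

Δp ≈ 130 kPa

V = 4Q/(πD²) = 4·0.297/(π·0.459²) = 1.795 m/s
Re = VD/ν = 1.795·0.459/1.18×10^-6 = 6.98×10^5 → turbulent
ε/D = 0.27/459 = 5.88×10^-4
Haaland: f = 0.01791
h_f = f(L/D)V²/(2g) = 0.01791·(2010/0.459)·1.795²/(2·9.81) = 12.88 m
Δp = ρg·h_f = 1025·9.81·12.88 = 129.5 kPa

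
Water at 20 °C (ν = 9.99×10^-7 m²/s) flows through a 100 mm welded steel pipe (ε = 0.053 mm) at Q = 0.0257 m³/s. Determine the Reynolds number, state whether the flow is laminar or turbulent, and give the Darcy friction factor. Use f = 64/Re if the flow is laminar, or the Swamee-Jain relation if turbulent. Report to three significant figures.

V = 4Q/(πD²) = 3.272 m/s
Re = VD/ν = 3.272·0.100/9.99×10^-7 = 3.28×10^5
Re > 4000 → turbulent; ε/D = 5.30×10^-4
Swamee-Jain: f = 0.01839

Re ≈ 3.28×10^5; turbulent; f ≈ 0.0184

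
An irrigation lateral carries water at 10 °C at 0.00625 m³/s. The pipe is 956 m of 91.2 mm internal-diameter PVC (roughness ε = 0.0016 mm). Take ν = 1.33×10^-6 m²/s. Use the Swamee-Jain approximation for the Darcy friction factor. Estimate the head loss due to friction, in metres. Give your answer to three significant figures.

h_f ≈ 9.60 m

V = 4Q/(πD²) = 4·0.00625/(π·0.0912²) = 0.9568 m/s
Re = VD/ν = 0.9568·0.0912/1.33×10^-6 = 6.56×10^4 → turbulent
ε/D = 0.0016/91.2 = 1.75×10^-5
Swamee-Jain: f = 0.01963
h_f = f(L/D)V²/(2g) = 0.01963·(956/0.0912)·0.9568²/(2·9.81) = 9.601 m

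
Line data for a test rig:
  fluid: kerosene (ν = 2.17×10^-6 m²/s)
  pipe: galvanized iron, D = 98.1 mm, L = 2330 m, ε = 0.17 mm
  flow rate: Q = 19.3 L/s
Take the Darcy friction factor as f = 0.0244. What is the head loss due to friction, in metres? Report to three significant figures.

V = 4Q/(πD²) = 4·0.0193/(π·0.0981²) = 2.553 m/s
h_f = f(L/D)V²/(2g) = 0.02440·(2330/0.0981)·2.553²/(2·9.81) = 192.6 m

h_f ≈ 193 m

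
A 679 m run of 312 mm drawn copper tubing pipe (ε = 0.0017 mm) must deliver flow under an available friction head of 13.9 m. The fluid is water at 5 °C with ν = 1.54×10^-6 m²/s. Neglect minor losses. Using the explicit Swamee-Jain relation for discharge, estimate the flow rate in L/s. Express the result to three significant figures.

Swamee-Jain (Type II): Q = -0.965·√(gD⁵h_f/L)·ln[ε/(3.7D) + √(3.17ν²L/(gD³h_f))]
√(gD⁵h_f/L) = √(9.81·0.312⁵·13.9/679) = 0.02437
ε/(3.7D) = 1.47×10^-6; √(3.17ν²L/(gD³h_f)) = 3.51×10^-5
Q = -0.965·0.02437·ln(3.658×10^-5) = 0.2402 m³/s
Check: V = 3.14 m/s, Re = 6.37×10^5, f = 0.01265, h_f = 13.8 m ≈ 13.9 m ✓

Q ≈ 240 L/s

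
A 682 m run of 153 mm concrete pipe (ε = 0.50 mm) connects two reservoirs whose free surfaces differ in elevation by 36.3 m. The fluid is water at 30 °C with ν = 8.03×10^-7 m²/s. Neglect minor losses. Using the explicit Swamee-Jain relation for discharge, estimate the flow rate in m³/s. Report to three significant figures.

Swamee-Jain (Type II): Q = -0.965·√(gD⁵h_f/L)·ln[ε/(3.7D) + √(3.17ν²L/(gD³h_f))]
√(gD⁵h_f/L) = √(9.81·0.153⁵·36.3/682) = 0.006616
ε/(3.7D) = 8.83×10^-4; √(3.17ν²L/(gD³h_f)) = 3.31×10^-5
Q = -0.965·0.006616·ln(9.163×10^-4) = 0.04466 m³/s
Check: V = 2.43 m/s, Re = 4.63×10^5, f = 0.02719, h_f = 36.5 m ≈ 36.3 m ✓

Q ≈ 0.0447 m³/s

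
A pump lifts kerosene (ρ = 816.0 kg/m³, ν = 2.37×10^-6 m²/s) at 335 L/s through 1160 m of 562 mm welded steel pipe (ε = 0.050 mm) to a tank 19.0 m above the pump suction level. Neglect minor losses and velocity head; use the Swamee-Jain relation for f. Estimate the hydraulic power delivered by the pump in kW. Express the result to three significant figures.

P_hyd ≈ 58.8 kW

V = 4Q/(πD²) = 1.350 m/s; Re = 3.20×10^5; ε/D = 8.90×10^-5; f = 0.01519
h_f = f(L/D)V²/2g = 2.914 m
Total head H = z + h_f = 19.0 + 2.914 = 21.91 m
P_hyd = ρgQH = 816.0·9.81·0.335·21.91 = 58.77 kW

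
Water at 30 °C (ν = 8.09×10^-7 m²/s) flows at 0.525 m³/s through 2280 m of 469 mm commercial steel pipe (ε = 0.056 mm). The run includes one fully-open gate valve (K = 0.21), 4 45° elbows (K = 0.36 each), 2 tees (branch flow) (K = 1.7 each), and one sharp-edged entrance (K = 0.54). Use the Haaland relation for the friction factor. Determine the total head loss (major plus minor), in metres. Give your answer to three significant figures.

V = 4Q/(πD²) = 3.039 m/s; V²/2g = 0.4707 m
Re = 1.76×10^6, ε/D = 1.19×10^-4 → f = 0.01314 (Haaland)
Major: h_f = f(L/D)·V²/2g = 0.01314·4861·0.4707 = 30.08 m
Minor: ΣK = 5.59; h_m = ΣK·V²/2g = 2.631 m
Total H_L = 30.08 + 2.631 = 32.71 m

H_L ≈ 32.7 m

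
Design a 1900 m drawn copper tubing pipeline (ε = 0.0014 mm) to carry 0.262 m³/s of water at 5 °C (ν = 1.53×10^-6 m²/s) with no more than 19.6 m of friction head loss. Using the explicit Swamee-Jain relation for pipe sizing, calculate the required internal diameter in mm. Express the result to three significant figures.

D ≈ 376 mm

Swamee-Jain (Type III): D = 0.66·[ε^1.25·(LQ²/(gh_f))^4.75 + ν·Q^9.4·(L/(gh_f))^5.2]^0.04
LQ²/(gh_f) = 0.6783; L/(gh_f) = 9.882
Term 1 = ε^1.25·(…)^4.75 = 7.62×10^-9; Term 2 = ν·Q^9.4·(…)^5.2 = 7.76×10^-7
D = 0.66·(7.62×10^-9 + 7.76×10^-7)^0.04 = 0.3761 m = 376 mm
Check: V = 2.36 m/s, Re = 5.80×10^5, f = 0.01282, h_f = 18.4 m ≈ 19.6 m ✓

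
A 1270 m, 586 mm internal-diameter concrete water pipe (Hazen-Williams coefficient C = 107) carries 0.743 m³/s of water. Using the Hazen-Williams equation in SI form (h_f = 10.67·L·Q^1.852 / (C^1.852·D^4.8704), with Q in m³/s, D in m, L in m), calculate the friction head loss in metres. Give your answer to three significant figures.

h_f = 10.67·1270·0.743^1.852 / (107^1.852·0.586^4.8704) = 18.41 m

h_f ≈ 18.4 m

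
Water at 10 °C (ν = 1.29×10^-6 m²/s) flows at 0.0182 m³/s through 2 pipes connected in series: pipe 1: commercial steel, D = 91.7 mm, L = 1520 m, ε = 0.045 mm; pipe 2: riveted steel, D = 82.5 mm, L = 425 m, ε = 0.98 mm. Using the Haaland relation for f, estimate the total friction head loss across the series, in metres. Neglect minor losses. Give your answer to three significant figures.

Pipe 1: V = 2.756 m/s, Re = 1.96×10^5, ε/D = 4.91×10^-4, f = 0.01862, h_1 = f(L/D)V²/2g = 119.5 m
Pipe 2: V = 3.405 m/s, Re = 2.18×10^5, ε/D = 0.0119, f = 0.04053, h_2 = f(L/D)V²/2g = 123.3 m
Series → Q common, losses add: H = Σh = 242.8 m

H ≈ 243 m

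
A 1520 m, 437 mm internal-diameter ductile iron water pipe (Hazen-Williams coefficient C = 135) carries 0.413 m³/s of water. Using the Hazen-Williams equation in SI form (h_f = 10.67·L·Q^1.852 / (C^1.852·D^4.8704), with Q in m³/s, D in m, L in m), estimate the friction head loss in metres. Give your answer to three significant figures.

h_f = 10.67·1520·0.413^1.852 / (135^1.852·0.437^4.8704) = 20.15 m

h_f ≈ 20.2 m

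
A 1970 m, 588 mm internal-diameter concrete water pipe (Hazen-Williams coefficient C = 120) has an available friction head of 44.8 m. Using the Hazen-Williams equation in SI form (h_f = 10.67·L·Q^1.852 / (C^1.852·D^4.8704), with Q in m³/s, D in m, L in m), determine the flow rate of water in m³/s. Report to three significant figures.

Rearranging: Q = [h_f·C^1.852·D^4.8704 / (10.67·L)]^(1/1.852)
Q = [44.8·120^1.852·0.588^4.8704 / (10.67·1970)]^0.540 = 1.072 m³/s

Q ≈ 1.07 m³/s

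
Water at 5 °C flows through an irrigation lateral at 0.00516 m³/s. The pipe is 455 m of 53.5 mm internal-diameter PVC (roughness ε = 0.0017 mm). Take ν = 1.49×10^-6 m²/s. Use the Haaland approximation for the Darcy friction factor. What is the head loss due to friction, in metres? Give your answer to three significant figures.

V = 4Q/(πD²) = 4·0.00516/(π·0.0535²) = 2.295 m/s
Re = VD/ν = 2.295·0.0535/1.49×10^-6 = 8.24×10^4 → turbulent
ε/D = 0.0017/53.5 = 3.18×10^-5
Haaland: f = 0.01868
h_f = f(L/D)V²/(2g) = 0.01868·(455/0.0535)·2.295²/(2·9.81) = 42.66 m

h_f ≈ 42.7 m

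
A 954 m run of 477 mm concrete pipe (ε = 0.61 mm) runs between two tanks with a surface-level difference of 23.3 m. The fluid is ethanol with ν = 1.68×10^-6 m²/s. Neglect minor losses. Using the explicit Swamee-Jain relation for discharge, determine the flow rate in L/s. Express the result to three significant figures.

Swamee-Jain (Type II): Q = -0.965·√(gD⁵h_f/L)·ln[ε/(3.7D) + √(3.17ν²L/(gD³h_f))]
√(gD⁵h_f/L) = √(9.81·0.477⁵·23.3/954) = 0.07692
ε/(3.7D) = 3.46×10^-4; √(3.17ν²L/(gD³h_f)) = 1.85×10^-5
Q = -0.965·0.07692·ln(3.642×10^-4) = 0.5877 m³/s
Check: V = 3.29 m/s, Re = 9.34×10^5, f = 0.02123, h_f = 23.4 m ≈ 23.3 m ✓

Q ≈ 588 L/s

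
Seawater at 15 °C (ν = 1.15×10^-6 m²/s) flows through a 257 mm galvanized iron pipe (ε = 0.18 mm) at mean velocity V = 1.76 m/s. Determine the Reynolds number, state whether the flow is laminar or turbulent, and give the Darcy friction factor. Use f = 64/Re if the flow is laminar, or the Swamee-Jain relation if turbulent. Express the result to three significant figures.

Re = VD/ν = 1.760·0.257/1.15×10^-6 = 3.93×10^5
Re > 4000 → turbulent; ε/D = 7.00×10^-4
Swamee-Jain: f = 0.01912

Re ≈ 3.93×10^5; turbulent; f ≈ 0.0191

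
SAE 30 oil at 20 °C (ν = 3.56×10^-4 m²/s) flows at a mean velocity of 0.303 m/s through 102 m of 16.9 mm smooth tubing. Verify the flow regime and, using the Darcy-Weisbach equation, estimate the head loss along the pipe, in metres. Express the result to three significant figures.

h_f ≈ 126 m

Re = VD/ν = 0.303·0.01690/3.56×10^-4 = 14.4 → laminar (Re < 2300)
f = 64/Re = 4.449
h_f = f(L/D)V²/(2g) = 4.449·(102/0.01690)·0.303²/(2·9.81) = 125.7 m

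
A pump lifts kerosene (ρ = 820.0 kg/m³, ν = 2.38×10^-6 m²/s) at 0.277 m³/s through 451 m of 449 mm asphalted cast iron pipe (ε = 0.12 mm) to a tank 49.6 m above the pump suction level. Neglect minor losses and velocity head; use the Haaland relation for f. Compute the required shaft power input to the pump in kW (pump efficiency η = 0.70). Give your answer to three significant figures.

V = 4Q/(πD²) = 1.749 m/s; Re = 3.30×10^5; ε/D = 2.67×10^-4; f = 0.01642
h_f = f(L/D)V²/2g = 2.573 m
Total head H = z + h_f = 49.6 + 2.573 = 52.17 m
P_hyd = ρgQH = 820.0·9.81·0.277·52.17 = 116.3 kW
P_shaft = P_hyd/η = 116.3/0.70 = 166.1 kW

P_shaft ≈ 166 kW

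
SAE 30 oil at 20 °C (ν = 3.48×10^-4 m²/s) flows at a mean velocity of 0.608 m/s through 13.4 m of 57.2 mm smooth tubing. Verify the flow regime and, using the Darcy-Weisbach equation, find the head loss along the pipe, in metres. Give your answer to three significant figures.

Re = VD/ν = 0.608·0.05720/3.48×10^-4 = 99.9 → laminar (Re < 2300)
f = 64/Re = 0.6404
h_f = f(L/D)V²/(2g) = 0.6404·(13.4/0.05720)·0.608²/(2·9.81) = 2.827 m

h_f ≈ 2.83 m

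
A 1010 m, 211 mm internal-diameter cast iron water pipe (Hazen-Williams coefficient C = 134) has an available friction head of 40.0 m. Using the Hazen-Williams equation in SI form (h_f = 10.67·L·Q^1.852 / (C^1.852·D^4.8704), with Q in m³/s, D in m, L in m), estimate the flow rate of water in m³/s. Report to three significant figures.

Q ≈ 0.109 m³/s

Rearranging: Q = [h_f·C^1.852·D^4.8704 / (10.67·L)]^(1/1.852)
Q = [40.0·134^1.852·0.211^4.8704 / (10.67·1010)]^0.540 = 0.1091 m³/s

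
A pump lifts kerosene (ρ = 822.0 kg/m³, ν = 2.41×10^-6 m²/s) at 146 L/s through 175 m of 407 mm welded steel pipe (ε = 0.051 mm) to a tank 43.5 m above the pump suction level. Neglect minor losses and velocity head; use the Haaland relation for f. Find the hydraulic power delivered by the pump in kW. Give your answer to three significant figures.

V = 4Q/(πD²) = 1.122 m/s; Re = 1.90×10^5; ε/D = 1.25×10^-4; f = 0.01650
h_f = f(L/D)V²/2g = 0.4554 m
Total head H = z + h_f = 43.5 + 0.4554 = 43.96 m
P_hyd = ρgQH = 822.0·9.81·0.146·43.96 = 51.75 kW

P_hyd ≈ 51.7 kW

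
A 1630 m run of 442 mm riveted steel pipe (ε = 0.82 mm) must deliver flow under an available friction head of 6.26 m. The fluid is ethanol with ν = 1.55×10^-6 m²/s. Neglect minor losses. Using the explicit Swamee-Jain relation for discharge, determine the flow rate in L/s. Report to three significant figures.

Q ≈ 183 L/s

Swamee-Jain (Type II): Q = -0.965·√(gD⁵h_f/L)·ln[ε/(3.7D) + √(3.17ν²L/(gD³h_f))]
√(gD⁵h_f/L) = √(9.81·0.442⁵·6.26/1630) = 0.02521
ε/(3.7D) = 5.01×10^-4; √(3.17ν²L/(gD³h_f)) = 4.84×10^-5
Q = -0.965·0.02521·ln(5.498×10^-4) = 0.1826 m³/s
Check: V = 1.19 m/s, Re = 3.39×10^5, f = 0.02366, h_f = 6.30 m ≈ 6.26 m ✓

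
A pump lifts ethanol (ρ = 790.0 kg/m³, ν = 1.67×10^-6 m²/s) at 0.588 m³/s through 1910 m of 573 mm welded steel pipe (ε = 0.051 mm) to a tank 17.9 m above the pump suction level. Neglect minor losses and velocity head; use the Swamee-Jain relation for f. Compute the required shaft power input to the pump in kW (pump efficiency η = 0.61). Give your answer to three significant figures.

V = 4Q/(πD²) = 2.280 m/s; Re = 7.82×10^5; ε/D = 8.90×10^-5; f = 0.01365
h_f = f(L/D)V²/2g = 12.06 m
Total head H = z + h_f = 17.9 + 12.06 = 29.96 m
P_hyd = ρgQH = 790.0·9.81·0.588·29.96 = 136.5 kW
P_shaft = P_hyd/η = 136.5/0.61 = 223.8 kW

P_shaft ≈ 224 kW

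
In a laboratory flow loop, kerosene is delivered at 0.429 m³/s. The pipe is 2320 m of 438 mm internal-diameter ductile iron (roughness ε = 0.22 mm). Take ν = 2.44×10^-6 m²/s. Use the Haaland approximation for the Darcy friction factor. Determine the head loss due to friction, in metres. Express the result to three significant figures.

V = 4Q/(πD²) = 4·0.429/(π·0.438²) = 2.847 m/s
Re = VD/ν = 2.847·0.438/2.44×10^-6 = 5.11×10^5 → turbulent
ε/D = 0.22/438 = 5.02×10^-4
Haaland: f = 0.01758
h_f = f(L/D)V²/(2g) = 0.01758·(2320/0.438)·2.847²/(2·9.81) = 38.46 m

h_f ≈ 38.5 m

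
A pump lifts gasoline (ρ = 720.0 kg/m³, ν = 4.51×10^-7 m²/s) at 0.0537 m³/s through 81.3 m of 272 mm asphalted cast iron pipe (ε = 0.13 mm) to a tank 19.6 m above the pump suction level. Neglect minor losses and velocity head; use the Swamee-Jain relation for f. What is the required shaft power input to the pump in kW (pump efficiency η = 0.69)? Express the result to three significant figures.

P_shaft ≈ 10.9 kW

V = 4Q/(πD²) = 0.9242 m/s; Re = 5.57×10^5; ε/D = 4.78×10^-4; f = 0.01754
h_f = f(L/D)V²/2g = 0.2282 m
Total head H = z + h_f = 19.6 + 0.2282 = 19.83 m
P_hyd = ρgQH = 720.0·9.81·0.0537·19.83 = 7.521 kW
P_shaft = P_hyd/η = 7.521/0.69 = 10.90 kW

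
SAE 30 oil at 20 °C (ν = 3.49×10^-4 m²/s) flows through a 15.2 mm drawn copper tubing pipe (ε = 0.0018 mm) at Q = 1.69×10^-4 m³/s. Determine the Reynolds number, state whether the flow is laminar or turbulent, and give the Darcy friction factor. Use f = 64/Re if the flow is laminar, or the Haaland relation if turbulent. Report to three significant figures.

Re ≈ 40.6; laminar; f = 64/Re ≈ 1.58

V = 4Q/(πD²) = 0.9313 m/s
Re = VD/ν = 0.9313·0.0152/3.49×10^-4 = 40.6
Re < 2300 → laminar → f = 64/Re = 1.578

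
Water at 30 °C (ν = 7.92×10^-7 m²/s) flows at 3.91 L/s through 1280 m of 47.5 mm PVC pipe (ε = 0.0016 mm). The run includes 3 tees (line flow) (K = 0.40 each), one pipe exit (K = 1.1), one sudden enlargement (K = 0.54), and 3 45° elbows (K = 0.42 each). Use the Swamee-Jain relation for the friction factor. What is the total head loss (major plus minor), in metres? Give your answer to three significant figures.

H_L ≈ 115 m

V = 4Q/(πD²) = 2.206 m/s; V²/2g = 0.2481 m
Re = 1.32×10^5, ε/D = 3.37×10^-5 → f = 0.01710 (Swamee-Jain)
Major: h_f = f(L/D)·V²/2g = 0.01710·26947·0.2481 = 114.4 m
Minor: ΣK = 4.10; h_m = ΣK·V²/2g = 1.017 m
Total H_L = 114.4 + 1.017 = 115.4 m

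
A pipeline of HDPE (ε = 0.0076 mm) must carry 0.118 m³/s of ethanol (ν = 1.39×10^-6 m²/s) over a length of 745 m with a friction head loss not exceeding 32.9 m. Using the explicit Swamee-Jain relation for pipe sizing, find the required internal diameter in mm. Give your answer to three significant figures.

Swamee-Jain (Type III): D = 0.66·[ε^1.25·(LQ²/(gh_f))^4.75 + ν·Q^9.4·(L/(gh_f))^5.2]^0.04
LQ²/(gh_f) = 0.03214; L/(gh_f) = 2.308
Term 1 = ε^1.25·(…)^4.75 = 3.23×10^-14; Term 2 = ν·Q^9.4·(…)^5.2 = 2.03×10^-13
D = 0.66·(3.23×10^-14 + 2.03×10^-13)^0.04 = 0.2063 m = 206 mm
Check: V = 3.53 m/s, Re = 5.24×10^5, f = 0.01356, h_f = 31.1 m ≈ 32.9 m ✓

D ≈ 206 mm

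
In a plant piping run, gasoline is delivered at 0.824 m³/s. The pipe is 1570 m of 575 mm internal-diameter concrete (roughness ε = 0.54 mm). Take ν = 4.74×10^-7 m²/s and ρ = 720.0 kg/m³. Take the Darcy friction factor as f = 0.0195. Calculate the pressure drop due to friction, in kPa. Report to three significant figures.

V = 4Q/(πD²) = 4·0.824/(π·0.575²) = 3.173 m/s
h_f = f(L/D)V²/(2g) = 0.01950·(1570/0.575)·3.173²/(2·9.81) = 27.33 m
Δp = ρg·h_f = 720.0·9.81·27.33 = 193.0 kPa

Δp ≈ 193 kPa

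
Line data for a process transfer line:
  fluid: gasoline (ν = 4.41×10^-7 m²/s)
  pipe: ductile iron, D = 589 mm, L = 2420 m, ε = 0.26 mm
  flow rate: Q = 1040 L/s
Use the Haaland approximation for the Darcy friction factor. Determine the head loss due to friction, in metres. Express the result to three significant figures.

V = 4Q/(πD²) = 4·1.04/(π·0.589²) = 3.817 m/s
Re = VD/ν = 3.817·0.589/4.41×10^-7 = 5.10×10^6 → turbulent
ε/D = 0.26/589 = 4.41×10^-4
Haaland: f = 0.01637
h_f = f(L/D)V²/(2g) = 0.01637·(2420/0.589)·3.817²/(2·9.81) = 49.95 m

h_f ≈ 50.0 m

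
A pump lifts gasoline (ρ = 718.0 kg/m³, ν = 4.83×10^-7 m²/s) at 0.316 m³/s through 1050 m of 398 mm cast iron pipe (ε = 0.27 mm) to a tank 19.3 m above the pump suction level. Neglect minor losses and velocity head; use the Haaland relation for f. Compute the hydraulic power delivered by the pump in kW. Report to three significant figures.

V = 4Q/(πD²) = 2.540 m/s; Re = 2.09×10^6; ε/D = 6.78×10^-4; f = 0.01811
h_f = f(L/D)V²/2g = 15.71 m
Total head H = z + h_f = 19.3 + 15.71 = 35.01 m
P_hyd = ρgQH = 718.0·9.81·0.316·35.01 = 77.93 kW

P_hyd ≈ 77.9 kW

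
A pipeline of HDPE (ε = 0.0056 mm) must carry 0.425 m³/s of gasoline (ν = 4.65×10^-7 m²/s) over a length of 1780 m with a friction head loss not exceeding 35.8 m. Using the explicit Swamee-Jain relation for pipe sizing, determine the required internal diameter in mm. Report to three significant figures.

Swamee-Jain (Type III): D = 0.66·[ε^1.25·(LQ²/(gh_f))^4.75 + ν·Q^9.4·(L/(gh_f))^5.2]^0.04
LQ²/(gh_f) = 0.9155; L/(gh_f) = 5.068
Term 1 = ε^1.25·(…)^4.75 = 1.79×10^-7; Term 2 = ν·Q^9.4·(…)^5.2 = 6.91×10^-7
D = 0.66·(1.79×10^-7 + 6.91×10^-7)^0.04 = 0.3777 m = 378 mm
Check: V = 3.79 m/s, Re = 3.08×10^6, f = 0.01037, h_f = 35.8 m ≈ 35.8 m ✓

D ≈ 378 mm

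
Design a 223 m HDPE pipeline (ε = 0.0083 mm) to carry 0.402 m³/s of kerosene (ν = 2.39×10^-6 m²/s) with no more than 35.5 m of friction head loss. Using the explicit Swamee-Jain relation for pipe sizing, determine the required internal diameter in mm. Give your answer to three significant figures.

D ≈ 256 mm

Swamee-Jain (Type III): D = 0.66·[ε^1.25·(LQ²/(gh_f))^4.75 + ν·Q^9.4·(L/(gh_f))^5.2]^0.04
LQ²/(gh_f) = 0.1035; L/(gh_f) = 0.6403
Term 1 = ε^1.25·(…)^4.75 = 9.32×10^-12; Term 2 = ν·Q^9.4·(…)^5.2 = 4.48×10^-11
D = 0.66·(9.32×10^-12 + 4.48×10^-11)^0.04 = 0.2564 m = 256 mm
Check: V = 7.79 m/s, Re = 8.35×10^5, f = 0.01263, h_f = 34.0 m ≈ 35.5 m ✓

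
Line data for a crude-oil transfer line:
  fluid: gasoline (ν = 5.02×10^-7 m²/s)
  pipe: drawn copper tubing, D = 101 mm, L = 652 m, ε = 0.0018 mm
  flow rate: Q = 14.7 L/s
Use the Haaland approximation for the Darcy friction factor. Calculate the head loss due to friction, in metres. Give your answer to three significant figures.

V = 4Q/(πD²) = 4·0.0147/(π·0.101²) = 1.835 m/s
Re = VD/ν = 1.835·0.101/5.02×10^-7 = 3.69×10^5 → turbulent
ε/D = 0.0018/101 = 1.78×10^-5
Haaland: f = 0.01397
h_f = f(L/D)V²/(2g) = 0.01397·(652/0.101)·1.835²/(2·9.81) = 15.47 m

h_f ≈ 15.5 m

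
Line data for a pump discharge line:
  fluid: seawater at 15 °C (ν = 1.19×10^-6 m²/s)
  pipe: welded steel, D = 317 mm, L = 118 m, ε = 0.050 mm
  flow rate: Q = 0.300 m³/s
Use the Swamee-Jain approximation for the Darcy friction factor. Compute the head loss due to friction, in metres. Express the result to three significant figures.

h_f ≈ 3.91 m

V = 4Q/(πD²) = 4·0.300/(π·0.317²) = 3.801 m/s
Re = VD/ν = 3.801·0.317/1.19×10^-6 = 1.01×10^6 → turbulent
ε/D = 0.050/317 = 1.58×10^-4
Swamee-Jain: f = 0.01427
h_f = f(L/D)V²/(2g) = 0.01427·(118/0.317)·3.801²/(2·9.81) = 3.912 m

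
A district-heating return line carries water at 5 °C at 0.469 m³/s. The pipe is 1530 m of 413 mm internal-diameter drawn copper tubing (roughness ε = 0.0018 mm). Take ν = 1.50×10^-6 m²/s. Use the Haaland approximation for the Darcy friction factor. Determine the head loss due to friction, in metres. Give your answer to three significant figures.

h_f ≈ 27.1 m

V = 4Q/(πD²) = 4·0.469/(π·0.413²) = 3.501 m/s
Re = VD/ν = 3.501·0.413/1.50×10^-6 = 9.64×10^5 → turbulent
ε/D = 0.0018/413 = 4.36×10^-6
Haaland: f = 0.01173
h_f = f(L/D)V²/(2g) = 0.01173·(1530/0.413)·3.501²/(2·9.81) = 27.15 m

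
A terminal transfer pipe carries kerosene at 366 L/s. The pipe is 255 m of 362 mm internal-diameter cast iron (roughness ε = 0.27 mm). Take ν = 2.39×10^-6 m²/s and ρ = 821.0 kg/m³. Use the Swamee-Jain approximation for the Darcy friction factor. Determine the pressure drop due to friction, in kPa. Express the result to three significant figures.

V = 4Q/(πD²) = 4·0.366/(π·0.362²) = 3.556 m/s
Re = VD/ν = 3.556·0.362/2.39×10^-6 = 5.39×10^5 → turbulent
ε/D = 0.27/362 = 7.46×10^-4
Swamee-Jain: f = 0.01911
h_f = f(L/D)V²/(2g) = 0.01911·(255/0.362)·3.556²/(2·9.81) = 8.675 m
Δp = ρg·h_f = 821.0·9.81·8.675 = 69.87 kPa

Δp ≈ 69.9 kPa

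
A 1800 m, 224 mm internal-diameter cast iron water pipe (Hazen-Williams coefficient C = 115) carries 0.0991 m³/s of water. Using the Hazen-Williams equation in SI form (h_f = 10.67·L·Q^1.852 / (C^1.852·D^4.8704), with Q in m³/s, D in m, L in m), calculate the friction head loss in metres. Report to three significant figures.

h_f ≈ 59.2 m

h_f = 10.67·1800·0.0991^1.852 / (115^1.852·0.224^4.8704) = 59.20 m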